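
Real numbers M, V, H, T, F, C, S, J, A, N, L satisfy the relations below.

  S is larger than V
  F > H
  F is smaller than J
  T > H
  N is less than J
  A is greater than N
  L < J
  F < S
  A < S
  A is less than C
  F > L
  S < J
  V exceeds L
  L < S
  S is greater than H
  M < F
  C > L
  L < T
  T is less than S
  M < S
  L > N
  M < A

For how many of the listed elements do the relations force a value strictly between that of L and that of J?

4

Chaining upward from L reaches: C, T, V, F, S.
Chaining downward from J reaches: N, M, A, H, T, V, F, S.
Strictly between L and J are those in both lists: T, V, F, S — 4 elements.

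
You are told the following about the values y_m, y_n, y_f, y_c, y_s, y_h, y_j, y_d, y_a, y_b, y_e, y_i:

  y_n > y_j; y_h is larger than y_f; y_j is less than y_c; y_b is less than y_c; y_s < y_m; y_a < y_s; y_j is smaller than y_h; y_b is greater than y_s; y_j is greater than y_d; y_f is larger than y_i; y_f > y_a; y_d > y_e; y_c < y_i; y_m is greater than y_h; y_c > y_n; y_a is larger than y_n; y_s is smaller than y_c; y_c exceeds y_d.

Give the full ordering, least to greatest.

y_e < y_d < y_j < y_n < y_a < y_s < y_b < y_c < y_i < y_f < y_h < y_m

The consecutive links are each given: y_e < y_d; y_d < y_j; y_j < y_n; y_n < y_a; y_a < y_s; y_s < y_b; y_b < y_c; y_c < y_i; y_i < y_f; y_f < y_h; y_h < y_m.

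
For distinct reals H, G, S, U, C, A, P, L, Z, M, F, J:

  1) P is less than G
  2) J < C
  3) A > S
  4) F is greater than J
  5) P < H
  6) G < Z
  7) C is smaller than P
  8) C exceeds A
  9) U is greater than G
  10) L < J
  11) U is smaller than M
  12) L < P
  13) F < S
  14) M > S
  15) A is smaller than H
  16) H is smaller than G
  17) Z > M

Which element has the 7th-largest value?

Chaining the given pairs: L < J < F < S < A < C < P < H < G < U < M < Z.
Counting 7 from the largest end gives C.

C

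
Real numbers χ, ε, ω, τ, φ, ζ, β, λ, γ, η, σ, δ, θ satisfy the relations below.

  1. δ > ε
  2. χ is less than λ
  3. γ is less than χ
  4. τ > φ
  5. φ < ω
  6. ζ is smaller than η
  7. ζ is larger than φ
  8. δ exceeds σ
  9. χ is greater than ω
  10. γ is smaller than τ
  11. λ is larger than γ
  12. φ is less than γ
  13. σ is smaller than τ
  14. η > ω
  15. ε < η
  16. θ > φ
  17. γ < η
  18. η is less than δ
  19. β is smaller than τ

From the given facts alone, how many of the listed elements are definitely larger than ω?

Directly above ω: χ, η.
One step further: λ, δ (4 so far).
Nothing else is reachable above ω; 4 in all.

4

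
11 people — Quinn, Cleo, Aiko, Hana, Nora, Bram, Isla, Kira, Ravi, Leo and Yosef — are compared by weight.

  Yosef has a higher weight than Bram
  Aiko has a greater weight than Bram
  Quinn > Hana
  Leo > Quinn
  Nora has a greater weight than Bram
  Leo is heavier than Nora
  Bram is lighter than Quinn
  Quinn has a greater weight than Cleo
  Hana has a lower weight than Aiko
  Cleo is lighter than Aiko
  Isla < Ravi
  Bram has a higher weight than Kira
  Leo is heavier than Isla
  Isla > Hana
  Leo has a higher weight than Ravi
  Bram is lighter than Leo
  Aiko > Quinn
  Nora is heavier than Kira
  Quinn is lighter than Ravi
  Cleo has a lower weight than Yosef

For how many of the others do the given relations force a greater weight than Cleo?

5

The elements the relations force above Cleo are Quinn, Aiko, Ravi, Leo, Yosef — no chain reaches any other.
That is 5.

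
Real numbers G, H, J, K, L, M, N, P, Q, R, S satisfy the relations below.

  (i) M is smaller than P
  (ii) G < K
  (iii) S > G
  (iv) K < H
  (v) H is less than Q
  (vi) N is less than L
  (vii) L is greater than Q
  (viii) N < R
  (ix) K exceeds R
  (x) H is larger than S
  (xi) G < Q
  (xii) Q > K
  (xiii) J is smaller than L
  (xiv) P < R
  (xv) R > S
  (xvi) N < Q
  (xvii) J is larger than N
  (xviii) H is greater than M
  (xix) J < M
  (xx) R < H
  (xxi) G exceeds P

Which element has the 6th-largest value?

S

Piecing the relations together gives one ordering: N < J < M < P < G < S < R < K < H < Q < L.
The 6th largest is S.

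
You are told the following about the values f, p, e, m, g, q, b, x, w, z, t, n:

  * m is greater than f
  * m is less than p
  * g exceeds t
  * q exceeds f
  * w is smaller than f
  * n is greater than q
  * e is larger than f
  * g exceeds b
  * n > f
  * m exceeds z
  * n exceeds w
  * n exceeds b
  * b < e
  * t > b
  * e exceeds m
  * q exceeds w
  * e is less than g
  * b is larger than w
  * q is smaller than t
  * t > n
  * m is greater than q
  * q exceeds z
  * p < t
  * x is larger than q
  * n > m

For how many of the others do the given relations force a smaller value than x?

From x the given relations immediately reach q.
From those, w, f, z — 4 in total.
Nothing else is reachable below x; 4 in all.

4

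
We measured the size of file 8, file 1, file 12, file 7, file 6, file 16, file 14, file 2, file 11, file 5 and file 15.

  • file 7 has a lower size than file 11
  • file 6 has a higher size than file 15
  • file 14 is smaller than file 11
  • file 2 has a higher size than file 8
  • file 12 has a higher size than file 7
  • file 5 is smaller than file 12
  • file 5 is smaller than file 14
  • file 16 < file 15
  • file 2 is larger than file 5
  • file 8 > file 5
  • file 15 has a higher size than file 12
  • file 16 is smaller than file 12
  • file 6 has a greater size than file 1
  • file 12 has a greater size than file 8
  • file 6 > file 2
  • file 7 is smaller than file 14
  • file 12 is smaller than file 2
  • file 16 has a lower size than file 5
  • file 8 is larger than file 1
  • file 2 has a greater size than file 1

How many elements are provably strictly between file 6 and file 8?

Chaining upward from file 8 reaches: file 12, file 2, file 15.
Chaining downward from file 6 reaches: file 16, file 5, file 1, file 7, file 12, file 2, file 15.
Strictly between file 8 and file 6 are those in both lists: file 12, file 2, file 15 — 3 elements.

3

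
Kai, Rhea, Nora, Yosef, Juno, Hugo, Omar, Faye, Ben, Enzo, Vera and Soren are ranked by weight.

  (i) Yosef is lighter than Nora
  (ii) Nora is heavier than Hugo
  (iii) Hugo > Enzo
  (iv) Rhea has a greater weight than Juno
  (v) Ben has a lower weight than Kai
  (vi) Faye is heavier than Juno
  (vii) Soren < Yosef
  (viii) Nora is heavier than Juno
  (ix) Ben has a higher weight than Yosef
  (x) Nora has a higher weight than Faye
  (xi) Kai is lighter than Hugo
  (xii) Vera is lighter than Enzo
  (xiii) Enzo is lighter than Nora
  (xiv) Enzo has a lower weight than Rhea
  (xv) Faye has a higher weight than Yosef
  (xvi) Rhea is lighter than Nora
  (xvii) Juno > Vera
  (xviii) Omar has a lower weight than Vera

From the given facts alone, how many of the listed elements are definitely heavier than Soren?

Directly above Soren: Yosef.
One step further: Faye, Ben, Nora (4 so far).
One step further: Kai (5 so far).
One step further: Hugo (6 so far).
Nothing else is reachable above Soren; 6 in all.

6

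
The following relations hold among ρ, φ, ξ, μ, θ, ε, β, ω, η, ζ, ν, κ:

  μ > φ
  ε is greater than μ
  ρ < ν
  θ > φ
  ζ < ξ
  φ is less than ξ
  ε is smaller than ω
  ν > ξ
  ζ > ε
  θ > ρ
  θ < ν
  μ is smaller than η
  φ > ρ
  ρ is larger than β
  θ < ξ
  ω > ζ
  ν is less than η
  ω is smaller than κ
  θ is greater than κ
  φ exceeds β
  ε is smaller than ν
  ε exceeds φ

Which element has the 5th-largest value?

Chaining the given pairs: β < ρ < φ < μ < ε < ζ < ω < κ < θ < ξ < ν < η.
The 5th largest is κ.

κ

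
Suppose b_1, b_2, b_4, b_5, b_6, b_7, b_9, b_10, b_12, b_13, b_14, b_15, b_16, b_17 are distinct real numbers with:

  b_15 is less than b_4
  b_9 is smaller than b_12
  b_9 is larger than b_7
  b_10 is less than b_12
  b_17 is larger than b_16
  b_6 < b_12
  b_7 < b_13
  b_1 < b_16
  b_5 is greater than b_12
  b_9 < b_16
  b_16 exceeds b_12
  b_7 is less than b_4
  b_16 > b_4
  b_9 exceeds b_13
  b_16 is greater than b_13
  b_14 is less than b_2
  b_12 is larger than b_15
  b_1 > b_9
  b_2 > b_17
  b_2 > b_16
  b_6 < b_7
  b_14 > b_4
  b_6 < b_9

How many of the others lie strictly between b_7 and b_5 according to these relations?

The relations place b_7 below b_5. An element lies strictly between them when it is forced above b_7 and also forced below b_5.
Above b_7: {b_13, b_9, b_12, b_1, b_4, b_14, b_16, b_17, b_2}. Below b_5: {b_6, b_15, b_13, b_9, b_10, b_12}.
Intersection: {b_13, b_9, b_12} — 3.

3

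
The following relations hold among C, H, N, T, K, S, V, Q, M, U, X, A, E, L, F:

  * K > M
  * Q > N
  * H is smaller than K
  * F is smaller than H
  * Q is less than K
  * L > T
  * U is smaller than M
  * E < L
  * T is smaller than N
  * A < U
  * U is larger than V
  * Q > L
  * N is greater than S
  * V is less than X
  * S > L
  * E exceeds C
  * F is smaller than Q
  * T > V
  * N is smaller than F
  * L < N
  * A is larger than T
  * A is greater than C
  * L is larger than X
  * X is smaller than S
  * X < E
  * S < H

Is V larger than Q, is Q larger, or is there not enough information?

Q

V < X and X < E give V < E.
With E < L: V < X < E < L.
With L < S: V < X < E < L < S.
With S < N: V < X < E < L < S < N.
Then N < Q extends the chain to Q.
So Q is larger.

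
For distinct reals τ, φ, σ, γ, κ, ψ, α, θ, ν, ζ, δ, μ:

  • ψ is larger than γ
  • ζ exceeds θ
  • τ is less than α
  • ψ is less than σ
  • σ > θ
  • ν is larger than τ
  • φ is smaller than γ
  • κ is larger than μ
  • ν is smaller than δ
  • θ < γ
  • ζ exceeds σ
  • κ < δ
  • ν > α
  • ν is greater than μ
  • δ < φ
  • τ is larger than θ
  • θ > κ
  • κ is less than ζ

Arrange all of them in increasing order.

μ < κ < θ < τ < α < ν < δ < φ < γ < ψ < σ < ζ

Each adjacent pair is fixed by a given relation: μ < κ; κ < θ; θ < τ; τ < α; α < ν; ν < δ; δ < φ; φ < γ; γ < ψ; ψ < σ; σ < ζ. Chaining them end to end gives the full order.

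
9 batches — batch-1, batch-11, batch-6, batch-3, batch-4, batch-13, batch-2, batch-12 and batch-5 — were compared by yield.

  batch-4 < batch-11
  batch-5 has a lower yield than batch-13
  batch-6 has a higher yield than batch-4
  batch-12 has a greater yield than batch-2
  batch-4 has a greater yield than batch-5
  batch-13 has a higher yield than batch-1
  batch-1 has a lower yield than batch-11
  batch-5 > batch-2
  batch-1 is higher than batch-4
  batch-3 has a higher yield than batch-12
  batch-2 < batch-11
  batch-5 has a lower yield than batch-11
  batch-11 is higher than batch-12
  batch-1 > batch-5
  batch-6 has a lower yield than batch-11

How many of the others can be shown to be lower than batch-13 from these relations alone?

The elements the relations force below batch-13 are batch-2, batch-5, batch-4, batch-1 — no chain reaches any other.
That is 4.

4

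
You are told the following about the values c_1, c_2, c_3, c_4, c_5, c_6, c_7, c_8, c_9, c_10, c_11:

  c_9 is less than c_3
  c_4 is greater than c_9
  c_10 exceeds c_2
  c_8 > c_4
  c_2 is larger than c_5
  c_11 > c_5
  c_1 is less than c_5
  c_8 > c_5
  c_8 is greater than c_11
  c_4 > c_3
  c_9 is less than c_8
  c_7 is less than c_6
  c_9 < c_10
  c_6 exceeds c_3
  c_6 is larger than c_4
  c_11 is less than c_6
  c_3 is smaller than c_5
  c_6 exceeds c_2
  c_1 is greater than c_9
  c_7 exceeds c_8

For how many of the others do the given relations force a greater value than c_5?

6

The elements the relations force above c_5 are c_11, c_8, c_2, c_7, c_6, c_10 — no chain reaches any other.
That is 6.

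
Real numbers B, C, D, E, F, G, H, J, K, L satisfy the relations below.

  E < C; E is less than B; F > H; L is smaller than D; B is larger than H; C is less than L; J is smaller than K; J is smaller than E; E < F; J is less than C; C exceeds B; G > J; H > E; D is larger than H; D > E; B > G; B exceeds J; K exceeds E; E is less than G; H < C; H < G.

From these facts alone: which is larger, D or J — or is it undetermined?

D

J < E < G < B < C < L < D, by transitivity through E, G, B, C, L.
So D is larger.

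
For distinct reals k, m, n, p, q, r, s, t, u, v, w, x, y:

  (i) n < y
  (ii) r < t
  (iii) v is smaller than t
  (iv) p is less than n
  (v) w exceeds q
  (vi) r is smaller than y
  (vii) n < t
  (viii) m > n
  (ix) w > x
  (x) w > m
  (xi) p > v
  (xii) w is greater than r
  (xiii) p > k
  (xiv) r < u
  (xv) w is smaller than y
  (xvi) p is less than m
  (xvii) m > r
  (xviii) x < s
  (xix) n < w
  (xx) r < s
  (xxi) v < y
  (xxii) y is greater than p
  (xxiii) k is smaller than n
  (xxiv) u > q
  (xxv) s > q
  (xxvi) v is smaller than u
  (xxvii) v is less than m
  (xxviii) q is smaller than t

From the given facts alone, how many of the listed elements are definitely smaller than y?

Directly below y: r, v, p, n, w.
One step further: k, q, x, m (9 so far).
Nothing else is reachable below y; 9 in all.

9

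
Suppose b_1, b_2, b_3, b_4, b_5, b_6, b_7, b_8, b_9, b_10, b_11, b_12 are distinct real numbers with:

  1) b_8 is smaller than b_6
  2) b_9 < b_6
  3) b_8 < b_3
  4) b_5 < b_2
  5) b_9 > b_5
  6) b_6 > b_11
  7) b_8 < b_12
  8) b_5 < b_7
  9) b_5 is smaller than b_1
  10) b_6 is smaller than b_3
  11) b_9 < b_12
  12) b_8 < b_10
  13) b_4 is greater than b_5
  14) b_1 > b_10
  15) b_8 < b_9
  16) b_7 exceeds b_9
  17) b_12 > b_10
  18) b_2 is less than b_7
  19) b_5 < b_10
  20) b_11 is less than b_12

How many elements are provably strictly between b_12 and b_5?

2

Chaining upward from b_5 reaches: b_9, b_6, b_10, b_1, b_3, b_2, b_7, b_4.
Chaining downward from b_12 reaches: b_8, b_9, b_11, b_10.
Strictly between b_5 and b_12 are those in both lists: b_9, b_10 — 2 elements.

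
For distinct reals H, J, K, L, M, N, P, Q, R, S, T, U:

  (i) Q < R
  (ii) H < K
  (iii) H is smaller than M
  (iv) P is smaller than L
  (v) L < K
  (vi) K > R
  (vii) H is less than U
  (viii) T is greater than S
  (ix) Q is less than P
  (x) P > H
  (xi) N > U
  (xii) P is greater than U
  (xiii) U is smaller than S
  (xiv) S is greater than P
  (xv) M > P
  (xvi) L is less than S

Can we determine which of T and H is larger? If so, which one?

T

The relevant relations are H < U; U < P; P < L; L < S; S < T.
Chaining these gives H < U < P < L < S < T.
So T is larger.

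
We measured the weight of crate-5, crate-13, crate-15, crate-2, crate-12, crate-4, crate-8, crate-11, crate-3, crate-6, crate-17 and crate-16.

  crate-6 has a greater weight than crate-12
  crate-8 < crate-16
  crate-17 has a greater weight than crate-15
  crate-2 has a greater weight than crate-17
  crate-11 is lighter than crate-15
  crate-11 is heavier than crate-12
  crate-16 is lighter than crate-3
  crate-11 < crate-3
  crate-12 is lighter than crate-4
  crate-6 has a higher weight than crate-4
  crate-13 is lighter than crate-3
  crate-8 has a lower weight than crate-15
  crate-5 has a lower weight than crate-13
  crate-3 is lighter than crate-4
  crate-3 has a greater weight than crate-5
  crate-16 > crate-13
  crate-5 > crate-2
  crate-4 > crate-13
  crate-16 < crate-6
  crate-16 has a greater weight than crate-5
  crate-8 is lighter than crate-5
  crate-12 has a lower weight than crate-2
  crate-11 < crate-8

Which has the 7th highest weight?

crate-2

Chaining the given pairs: crate-12 < crate-11 < crate-8 < crate-15 < crate-17 < crate-2 < crate-5 < crate-13 < crate-16 < crate-3 < crate-4 < crate-6.
The 7th largest is crate-2.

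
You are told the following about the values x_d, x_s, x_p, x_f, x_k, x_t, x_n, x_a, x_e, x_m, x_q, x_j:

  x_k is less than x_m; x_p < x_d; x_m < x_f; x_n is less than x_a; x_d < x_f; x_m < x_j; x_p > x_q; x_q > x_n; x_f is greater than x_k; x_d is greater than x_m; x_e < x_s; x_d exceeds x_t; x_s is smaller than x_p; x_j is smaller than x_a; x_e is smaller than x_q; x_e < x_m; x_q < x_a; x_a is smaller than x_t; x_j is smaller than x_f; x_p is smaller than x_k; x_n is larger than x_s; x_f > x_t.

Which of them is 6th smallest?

x_k

Piecing the relations together gives one ordering: x_e < x_s < x_n < x_q < x_p < x_k < x_m < x_j < x_a < x_t < x_d < x_f.
Counting 6 from the smallest end gives x_k.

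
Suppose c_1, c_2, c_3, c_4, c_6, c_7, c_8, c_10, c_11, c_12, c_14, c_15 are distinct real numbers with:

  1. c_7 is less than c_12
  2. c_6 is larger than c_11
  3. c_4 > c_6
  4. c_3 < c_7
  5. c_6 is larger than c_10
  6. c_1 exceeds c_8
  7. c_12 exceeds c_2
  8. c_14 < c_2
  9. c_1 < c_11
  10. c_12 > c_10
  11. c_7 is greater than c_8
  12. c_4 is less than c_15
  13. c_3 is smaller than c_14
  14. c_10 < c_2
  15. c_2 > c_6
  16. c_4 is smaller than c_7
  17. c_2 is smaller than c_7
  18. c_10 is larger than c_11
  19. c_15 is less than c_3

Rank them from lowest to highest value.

c_8 < c_1 < c_11 < c_10 < c_6 < c_4 < c_15 < c_3 < c_14 < c_2 < c_7 < c_12

Nothing is placed below c_8, so it is least; from there c_8 < c_1; c_1 < c_11; c_11 < c_10; c_10 < c_6; c_6 < c_4; c_4 < c_15; c_15 < c_3; c_3 < c_14; c_14 < c_2; c_2 < c_7; c_7 < c_12, each given directly.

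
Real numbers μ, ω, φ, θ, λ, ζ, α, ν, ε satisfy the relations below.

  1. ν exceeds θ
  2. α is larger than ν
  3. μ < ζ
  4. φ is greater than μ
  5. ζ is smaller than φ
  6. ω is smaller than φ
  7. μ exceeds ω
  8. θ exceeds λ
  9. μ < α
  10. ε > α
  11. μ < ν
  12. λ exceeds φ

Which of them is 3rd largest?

ν

The consecutive relations fix a unique order: ω < μ < ζ < φ < λ < θ < ν < α < ε.
The 3rd largest is ν.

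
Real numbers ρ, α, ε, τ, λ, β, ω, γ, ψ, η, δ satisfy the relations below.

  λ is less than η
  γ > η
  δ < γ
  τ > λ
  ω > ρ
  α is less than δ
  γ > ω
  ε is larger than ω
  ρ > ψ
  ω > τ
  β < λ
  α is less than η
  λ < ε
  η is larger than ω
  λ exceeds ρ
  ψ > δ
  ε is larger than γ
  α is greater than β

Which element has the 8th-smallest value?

The consecutive relations fix a unique order: β < α < δ < ψ < ρ < λ < τ < ω < η < γ < ε.
The 8th smallest is ω.

ω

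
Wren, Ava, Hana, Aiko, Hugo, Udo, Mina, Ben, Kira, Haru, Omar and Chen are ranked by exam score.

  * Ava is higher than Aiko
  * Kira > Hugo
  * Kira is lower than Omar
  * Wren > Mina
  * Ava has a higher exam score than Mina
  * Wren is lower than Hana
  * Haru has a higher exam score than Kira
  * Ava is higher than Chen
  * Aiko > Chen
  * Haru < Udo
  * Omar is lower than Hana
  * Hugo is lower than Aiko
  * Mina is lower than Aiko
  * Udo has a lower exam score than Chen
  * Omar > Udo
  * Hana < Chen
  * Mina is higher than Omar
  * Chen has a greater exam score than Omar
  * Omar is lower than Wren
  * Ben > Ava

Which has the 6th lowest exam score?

Mina

Piecing the relations together gives one ordering: Hugo < Kira < Haru < Udo < Omar < Mina < Wren < Hana < Chen < Aiko < Ava < Ben.
Counting 6 from the smallest end gives Mina.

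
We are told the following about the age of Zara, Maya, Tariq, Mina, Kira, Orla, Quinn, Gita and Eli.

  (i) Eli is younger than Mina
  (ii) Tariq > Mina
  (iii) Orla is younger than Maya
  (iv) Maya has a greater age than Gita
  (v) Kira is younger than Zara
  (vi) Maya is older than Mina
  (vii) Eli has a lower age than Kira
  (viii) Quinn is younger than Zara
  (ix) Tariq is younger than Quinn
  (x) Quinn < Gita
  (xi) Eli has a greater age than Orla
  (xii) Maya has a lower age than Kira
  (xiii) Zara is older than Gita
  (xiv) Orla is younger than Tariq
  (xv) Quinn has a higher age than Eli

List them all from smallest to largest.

Each adjacent pair is fixed by a given relation: Orla < Eli; Eli < Mina; Mina < Tariq; Tariq < Quinn; Quinn < Gita; Gita < Maya; Maya < Kira; Kira < Zara. Chaining them end to end gives the full order.

Orla < Eli < Mina < Tariq < Quinn < Gita < Maya < Kira < Zara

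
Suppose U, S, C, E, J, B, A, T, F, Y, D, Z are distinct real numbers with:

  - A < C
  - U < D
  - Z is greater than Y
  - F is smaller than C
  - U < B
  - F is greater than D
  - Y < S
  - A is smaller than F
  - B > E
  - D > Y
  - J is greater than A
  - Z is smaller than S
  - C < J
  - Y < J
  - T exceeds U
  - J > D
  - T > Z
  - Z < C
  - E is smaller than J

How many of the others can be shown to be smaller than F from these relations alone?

4

The elements the relations force below F are A, Y, U, D — no chain reaches any other.
That is 4.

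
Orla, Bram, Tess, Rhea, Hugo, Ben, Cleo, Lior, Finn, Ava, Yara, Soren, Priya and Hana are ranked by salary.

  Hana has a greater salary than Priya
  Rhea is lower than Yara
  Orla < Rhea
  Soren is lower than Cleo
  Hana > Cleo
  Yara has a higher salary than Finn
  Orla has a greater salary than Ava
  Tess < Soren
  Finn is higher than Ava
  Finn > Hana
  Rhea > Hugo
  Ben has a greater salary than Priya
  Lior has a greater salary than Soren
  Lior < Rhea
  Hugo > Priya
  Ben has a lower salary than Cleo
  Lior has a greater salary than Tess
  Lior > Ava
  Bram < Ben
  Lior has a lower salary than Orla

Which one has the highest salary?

Yara

Priya is not greatest since Priya < Hugo; Bram is not greatest since Bram < Ben; Tess is not greatest since Tess < Lior; Soren is not greatest since Soren < Lior; Ben is not greatest since Ben < Cleo; Hugo is not greatest since Hugo < Rhea; Ava is not greatest since Ava < Finn; Lior is not greatest since Lior < Rhea; Orla is not greatest since Orla < Rhea; Cleo is not greatest since Cleo < Hana; Hana is not greatest since Hana < Finn; Rhea is not greatest since Rhea < Yara; Finn is not greatest since Finn < Yara.
Only Yara has nothing above it, so Yara is the highest salary.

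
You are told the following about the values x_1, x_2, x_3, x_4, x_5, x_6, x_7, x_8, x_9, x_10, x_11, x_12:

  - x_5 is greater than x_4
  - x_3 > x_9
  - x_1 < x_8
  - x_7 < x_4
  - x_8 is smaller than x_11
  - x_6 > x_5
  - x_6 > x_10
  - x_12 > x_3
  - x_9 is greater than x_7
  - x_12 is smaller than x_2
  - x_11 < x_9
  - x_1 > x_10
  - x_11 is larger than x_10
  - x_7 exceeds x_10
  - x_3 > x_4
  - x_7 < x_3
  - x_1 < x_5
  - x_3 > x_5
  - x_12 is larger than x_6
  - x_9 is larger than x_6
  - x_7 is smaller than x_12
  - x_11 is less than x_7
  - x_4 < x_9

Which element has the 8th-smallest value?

The consecutive relations fix a unique order: x_10 < x_1 < x_8 < x_11 < x_7 < x_4 < x_5 < x_6 < x_9 < x_3 < x_12 < x_2.
Counting 8 from the smallest end gives x_6.

x_6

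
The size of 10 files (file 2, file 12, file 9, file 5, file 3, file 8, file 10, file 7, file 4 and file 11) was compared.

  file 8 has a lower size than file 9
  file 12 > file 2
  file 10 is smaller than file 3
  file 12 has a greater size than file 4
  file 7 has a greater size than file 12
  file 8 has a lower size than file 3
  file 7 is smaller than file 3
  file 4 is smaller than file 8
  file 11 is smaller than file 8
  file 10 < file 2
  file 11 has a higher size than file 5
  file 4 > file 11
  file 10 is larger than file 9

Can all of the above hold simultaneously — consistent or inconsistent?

consistent

Every relation is compatible with file 5 < file 11 < file 4 < file 8 < file 9 < file 10 < file 2 < file 12 < file 7 < file 3; the set is consistent.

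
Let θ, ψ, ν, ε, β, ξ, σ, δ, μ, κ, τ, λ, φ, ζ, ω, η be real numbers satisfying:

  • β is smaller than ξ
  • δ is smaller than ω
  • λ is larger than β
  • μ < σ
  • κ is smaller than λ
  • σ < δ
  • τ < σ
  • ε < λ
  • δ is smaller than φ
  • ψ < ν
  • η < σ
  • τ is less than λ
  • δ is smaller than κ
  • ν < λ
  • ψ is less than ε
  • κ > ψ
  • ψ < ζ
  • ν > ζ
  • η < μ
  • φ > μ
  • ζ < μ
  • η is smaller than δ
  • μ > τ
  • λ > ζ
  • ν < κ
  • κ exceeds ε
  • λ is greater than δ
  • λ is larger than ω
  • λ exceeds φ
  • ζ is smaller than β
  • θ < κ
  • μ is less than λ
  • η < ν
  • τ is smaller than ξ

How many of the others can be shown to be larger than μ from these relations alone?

6

Directly above μ: σ, φ, λ.
One step further: δ (4 so far).
One step further: κ, ω (6 so far).
No other element is forced above μ by the given relations, so the count is 6.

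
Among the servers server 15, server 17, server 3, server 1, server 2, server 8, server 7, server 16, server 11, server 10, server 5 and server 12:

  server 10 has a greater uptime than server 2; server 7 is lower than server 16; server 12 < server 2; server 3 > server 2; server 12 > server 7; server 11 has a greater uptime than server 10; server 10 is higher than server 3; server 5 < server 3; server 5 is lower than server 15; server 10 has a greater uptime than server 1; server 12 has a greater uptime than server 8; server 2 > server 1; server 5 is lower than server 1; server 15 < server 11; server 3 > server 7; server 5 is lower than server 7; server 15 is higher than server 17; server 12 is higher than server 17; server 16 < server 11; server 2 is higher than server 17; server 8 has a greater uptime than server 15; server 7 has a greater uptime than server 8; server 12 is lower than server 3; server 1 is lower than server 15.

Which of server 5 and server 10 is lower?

server 5

Link the given pairs in sequence: server 5 < server 15; server 15 < server 8; server 8 < server 7; server 7 < server 12; server 12 < server 2; server 2 < server 3; server 3 < server 10.
Chaining these gives server 5 < server 15 < server 8 < server 7 < server 12 < server 2 < server 3 < server 10.
So server 5 < server 10; server 5 is the lower of the two.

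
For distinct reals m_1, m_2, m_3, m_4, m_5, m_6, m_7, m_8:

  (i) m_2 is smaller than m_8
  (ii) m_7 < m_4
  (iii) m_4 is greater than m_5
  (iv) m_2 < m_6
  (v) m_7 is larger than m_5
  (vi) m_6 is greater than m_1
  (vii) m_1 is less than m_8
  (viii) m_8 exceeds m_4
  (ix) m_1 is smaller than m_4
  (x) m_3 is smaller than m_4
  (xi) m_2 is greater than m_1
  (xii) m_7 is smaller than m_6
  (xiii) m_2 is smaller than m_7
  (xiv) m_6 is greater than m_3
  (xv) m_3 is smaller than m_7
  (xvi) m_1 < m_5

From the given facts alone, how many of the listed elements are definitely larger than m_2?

4

From m_2 the given relations immediately reach m_7, m_6, m_8.
From those, m_4 — 4 in total.
Nothing else is reachable above m_2; 4 in all.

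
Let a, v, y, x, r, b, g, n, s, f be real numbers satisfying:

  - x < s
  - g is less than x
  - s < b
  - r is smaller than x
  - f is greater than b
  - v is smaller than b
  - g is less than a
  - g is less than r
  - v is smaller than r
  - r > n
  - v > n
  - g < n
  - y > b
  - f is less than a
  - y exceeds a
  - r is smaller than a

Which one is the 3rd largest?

Piecing the relations together gives one ordering: g < n < v < r < x < s < b < f < a < y.
Counting 3 from the largest end gives f.

f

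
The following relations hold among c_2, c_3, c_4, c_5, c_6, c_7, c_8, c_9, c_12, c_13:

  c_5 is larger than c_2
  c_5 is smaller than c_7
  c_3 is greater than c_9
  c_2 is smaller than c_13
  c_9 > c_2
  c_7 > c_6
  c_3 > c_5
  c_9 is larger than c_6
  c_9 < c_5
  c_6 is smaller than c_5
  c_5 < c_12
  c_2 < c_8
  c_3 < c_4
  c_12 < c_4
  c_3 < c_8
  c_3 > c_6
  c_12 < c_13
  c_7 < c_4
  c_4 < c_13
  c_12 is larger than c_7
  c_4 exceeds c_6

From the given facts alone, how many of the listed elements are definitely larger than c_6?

8

Directly above c_6: c_9, c_5, c_7, c_3, c_4.
One step further: c_8, c_12, c_13 (8 so far).
No other element is forced above c_6 by the given relations, so the count is 8.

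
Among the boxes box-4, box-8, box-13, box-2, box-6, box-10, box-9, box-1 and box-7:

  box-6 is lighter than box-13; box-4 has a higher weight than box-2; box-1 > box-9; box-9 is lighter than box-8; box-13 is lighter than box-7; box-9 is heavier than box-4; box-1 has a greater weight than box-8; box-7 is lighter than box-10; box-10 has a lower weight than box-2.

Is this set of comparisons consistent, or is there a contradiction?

consistent

The single ordering box-6 < box-13 < box-7 < box-10 < box-2 < box-4 < box-9 < box-8 < box-1 satisfies every listed relation, so no contradiction arises.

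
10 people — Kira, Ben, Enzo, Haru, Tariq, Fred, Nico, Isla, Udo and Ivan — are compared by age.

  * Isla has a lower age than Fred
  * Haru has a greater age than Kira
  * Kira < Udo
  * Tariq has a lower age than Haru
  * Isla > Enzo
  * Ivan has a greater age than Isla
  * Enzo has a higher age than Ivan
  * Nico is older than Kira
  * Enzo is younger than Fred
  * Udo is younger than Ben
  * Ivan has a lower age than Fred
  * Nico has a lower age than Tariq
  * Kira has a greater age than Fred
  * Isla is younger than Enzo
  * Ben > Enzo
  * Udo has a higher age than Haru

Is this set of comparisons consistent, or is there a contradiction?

inconsistent

We have Enzo < Isla stated directly, yet also Isla < Ivan < Enzo by chaining the others — so Isla < Enzo. Contradiction.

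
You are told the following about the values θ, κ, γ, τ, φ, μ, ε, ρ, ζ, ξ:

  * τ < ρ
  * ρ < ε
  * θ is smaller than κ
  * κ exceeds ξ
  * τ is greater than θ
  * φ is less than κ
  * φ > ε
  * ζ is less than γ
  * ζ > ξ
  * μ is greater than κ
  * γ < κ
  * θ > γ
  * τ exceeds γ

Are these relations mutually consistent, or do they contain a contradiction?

consistent

Every relation is compatible with ξ < ζ < γ < θ < τ < ρ < ε < φ < κ < μ; the set is consistent.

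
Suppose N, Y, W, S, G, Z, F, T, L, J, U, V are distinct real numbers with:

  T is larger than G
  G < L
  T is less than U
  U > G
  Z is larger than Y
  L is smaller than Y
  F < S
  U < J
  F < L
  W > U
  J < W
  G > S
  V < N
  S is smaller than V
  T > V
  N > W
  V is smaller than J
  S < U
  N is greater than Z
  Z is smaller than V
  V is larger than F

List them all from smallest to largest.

The consecutive links are each given: F < S; S < G; G < L; L < Y; Y < Z; Z < V; V < T; T < U; U < J; J < W; W < N.

F < S < G < L < Y < Z < V < T < U < J < W < N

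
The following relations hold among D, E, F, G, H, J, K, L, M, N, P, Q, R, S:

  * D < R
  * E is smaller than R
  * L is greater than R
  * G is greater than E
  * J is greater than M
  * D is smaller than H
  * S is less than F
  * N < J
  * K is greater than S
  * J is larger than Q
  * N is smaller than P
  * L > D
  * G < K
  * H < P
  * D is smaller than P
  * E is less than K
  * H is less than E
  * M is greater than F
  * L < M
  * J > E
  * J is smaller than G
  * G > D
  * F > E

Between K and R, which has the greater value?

Chaining the given relations: R < L < M < J < G < K.
So R < K; K is the larger of the two.

K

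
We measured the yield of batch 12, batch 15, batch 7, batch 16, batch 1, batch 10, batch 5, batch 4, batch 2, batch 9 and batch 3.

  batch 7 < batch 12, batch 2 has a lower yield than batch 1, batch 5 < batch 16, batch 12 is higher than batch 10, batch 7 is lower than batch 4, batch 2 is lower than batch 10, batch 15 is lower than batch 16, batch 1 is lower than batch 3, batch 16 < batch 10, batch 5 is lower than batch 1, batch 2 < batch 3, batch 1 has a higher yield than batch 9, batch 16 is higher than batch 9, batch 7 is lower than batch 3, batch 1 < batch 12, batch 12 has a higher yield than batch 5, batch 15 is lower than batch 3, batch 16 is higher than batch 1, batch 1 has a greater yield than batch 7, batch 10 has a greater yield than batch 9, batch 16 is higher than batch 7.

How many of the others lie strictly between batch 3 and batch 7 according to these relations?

The relations place batch 7 below batch 3. An element lies strictly between them when it is forced above batch 7 and also forced below batch 3.
Above batch 7: {batch 1, batch 16, batch 10, batch 12, batch 4}. Below batch 3: {batch 15, batch 2, batch 5, batch 9, batch 1}.
Intersection: {batch 1} — 1.

1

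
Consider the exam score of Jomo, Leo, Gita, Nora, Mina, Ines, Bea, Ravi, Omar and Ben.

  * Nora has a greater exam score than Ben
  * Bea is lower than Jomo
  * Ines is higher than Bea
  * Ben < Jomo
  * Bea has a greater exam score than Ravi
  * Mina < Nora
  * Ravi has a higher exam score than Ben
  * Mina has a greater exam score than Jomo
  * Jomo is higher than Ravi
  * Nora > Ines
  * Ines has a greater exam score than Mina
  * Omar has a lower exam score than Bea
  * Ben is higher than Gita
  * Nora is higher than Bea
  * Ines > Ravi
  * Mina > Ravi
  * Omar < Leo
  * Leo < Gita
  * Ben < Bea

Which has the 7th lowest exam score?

Jomo

The consecutive relations fix a unique order: Omar < Leo < Gita < Ben < Ravi < Bea < Jomo < Mina < Ines < Nora.
Counting 7 from the smallest end gives Jomo.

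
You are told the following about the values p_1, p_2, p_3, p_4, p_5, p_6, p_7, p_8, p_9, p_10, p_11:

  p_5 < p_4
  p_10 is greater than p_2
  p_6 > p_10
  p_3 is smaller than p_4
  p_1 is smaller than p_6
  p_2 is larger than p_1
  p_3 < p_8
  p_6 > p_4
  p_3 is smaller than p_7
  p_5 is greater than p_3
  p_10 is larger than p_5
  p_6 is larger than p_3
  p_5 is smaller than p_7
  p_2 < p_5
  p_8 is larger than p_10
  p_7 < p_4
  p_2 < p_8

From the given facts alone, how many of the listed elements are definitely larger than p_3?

From p_3 the given relations immediately reach p_5, p_8, p_7, p_4, p_6.
From those, p_10 — 6 in total.
No other element is forced above p_3 by the given relations, so the count is 6.

6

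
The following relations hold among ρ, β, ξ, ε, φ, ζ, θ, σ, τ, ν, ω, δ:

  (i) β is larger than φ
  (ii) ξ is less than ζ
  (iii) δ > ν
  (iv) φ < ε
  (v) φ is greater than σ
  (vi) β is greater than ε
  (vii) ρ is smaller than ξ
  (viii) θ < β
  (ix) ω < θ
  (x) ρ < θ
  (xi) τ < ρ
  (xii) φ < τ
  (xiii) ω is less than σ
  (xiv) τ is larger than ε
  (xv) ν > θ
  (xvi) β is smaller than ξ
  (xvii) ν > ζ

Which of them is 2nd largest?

ν

Chaining the given pairs: ω < σ < φ < ε < τ < ρ < θ < β < ξ < ζ < ν < δ.
The 2nd largest is ν.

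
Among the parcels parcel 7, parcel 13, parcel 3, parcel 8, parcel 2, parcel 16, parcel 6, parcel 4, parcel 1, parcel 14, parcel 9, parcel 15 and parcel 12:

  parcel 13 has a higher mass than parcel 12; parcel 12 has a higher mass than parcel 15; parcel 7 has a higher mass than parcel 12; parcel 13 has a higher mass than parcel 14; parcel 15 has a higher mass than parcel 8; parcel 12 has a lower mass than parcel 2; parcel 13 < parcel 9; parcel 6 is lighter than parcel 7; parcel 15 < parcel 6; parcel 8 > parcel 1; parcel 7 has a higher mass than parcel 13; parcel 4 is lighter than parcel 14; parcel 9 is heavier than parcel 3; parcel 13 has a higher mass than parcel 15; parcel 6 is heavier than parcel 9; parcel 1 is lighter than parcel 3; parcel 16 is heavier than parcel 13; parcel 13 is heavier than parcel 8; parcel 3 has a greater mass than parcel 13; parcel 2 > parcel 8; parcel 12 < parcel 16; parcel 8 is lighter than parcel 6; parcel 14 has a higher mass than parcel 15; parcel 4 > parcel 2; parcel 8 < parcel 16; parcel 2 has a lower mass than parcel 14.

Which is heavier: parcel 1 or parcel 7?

parcel 7

Following the relations from parcel 1: parcel 1 < parcel 8 < parcel 15 < parcel 12 < parcel 2 < parcel 14 < parcel 13 < parcel 3 < parcel 9 < parcel 6 < parcel 7.
So parcel 1 < parcel 7; parcel 7 is the heavier of the two.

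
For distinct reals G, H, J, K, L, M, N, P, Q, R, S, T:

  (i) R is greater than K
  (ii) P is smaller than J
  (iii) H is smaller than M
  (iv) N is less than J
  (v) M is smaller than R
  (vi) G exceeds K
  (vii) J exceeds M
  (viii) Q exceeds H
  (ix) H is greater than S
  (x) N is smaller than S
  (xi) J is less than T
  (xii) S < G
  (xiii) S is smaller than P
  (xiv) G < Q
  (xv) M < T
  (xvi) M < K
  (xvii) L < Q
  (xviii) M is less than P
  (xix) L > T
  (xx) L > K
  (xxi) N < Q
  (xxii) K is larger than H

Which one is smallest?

S is not least since N < S; H is not least since S < H; M is not least since H < M; P is not least since M < P; J is not least since N < J; T is not least since J < T; K is not least since M < K; L is not least since T < L; G is not least since S < G; Q is not least since G < Q; R is not least since M < R.
Only N has nothing below it, so N is the smallest.

N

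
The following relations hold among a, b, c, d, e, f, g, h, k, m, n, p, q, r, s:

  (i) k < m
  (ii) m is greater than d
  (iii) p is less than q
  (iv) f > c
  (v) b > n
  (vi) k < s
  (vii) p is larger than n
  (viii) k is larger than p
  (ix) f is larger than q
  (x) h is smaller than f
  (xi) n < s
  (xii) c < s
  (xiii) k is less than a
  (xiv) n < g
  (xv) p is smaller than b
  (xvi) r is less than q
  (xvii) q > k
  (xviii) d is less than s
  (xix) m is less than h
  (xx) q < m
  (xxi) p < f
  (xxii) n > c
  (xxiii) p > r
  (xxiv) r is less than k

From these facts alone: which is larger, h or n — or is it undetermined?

Link the given pairs in sequence: n < p; p < k; k < q; q < m; m < h.
Chaining these gives n < p < k < q < m < h.
So h is larger.

h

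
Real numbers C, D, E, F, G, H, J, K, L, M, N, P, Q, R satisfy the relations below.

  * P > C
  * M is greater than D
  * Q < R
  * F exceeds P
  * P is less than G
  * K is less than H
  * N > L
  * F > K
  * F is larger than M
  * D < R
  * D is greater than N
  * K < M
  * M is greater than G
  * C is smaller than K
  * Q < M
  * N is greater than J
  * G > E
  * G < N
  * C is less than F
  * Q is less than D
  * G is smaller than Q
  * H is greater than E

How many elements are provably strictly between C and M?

The relations place C below M. An element lies strictly between them when it is forced above C and also forced below M.
Above C: {P, G, Q, K, N, D, H, F, R}. Below M: {E, P, L, G, Q, J, K, N, D}.
Intersection: {P, G, Q, K, N, D} — 6.

6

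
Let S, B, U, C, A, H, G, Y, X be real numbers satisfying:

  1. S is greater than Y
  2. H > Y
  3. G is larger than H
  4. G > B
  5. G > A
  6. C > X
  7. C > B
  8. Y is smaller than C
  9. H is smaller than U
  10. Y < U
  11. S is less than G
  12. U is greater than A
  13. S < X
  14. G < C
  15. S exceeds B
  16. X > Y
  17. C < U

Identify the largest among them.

Chaining downward from U: directly below it, Y, H, A, C; then B, G, X; then S.
That covers every other element, and nothing is given above U, so U is the largest.

U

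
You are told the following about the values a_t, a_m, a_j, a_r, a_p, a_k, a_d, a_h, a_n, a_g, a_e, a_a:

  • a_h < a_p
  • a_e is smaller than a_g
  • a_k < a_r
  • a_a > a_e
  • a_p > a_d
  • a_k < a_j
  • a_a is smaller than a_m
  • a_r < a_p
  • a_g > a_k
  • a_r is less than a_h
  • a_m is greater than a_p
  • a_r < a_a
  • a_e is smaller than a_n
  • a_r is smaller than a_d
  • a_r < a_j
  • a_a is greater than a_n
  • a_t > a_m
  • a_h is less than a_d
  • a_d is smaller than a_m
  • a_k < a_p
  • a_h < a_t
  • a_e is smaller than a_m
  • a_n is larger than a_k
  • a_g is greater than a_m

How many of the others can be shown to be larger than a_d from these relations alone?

The elements the relations force above a_d are a_p, a_m, a_g, a_t — no chain reaches any other.
That is 4.

4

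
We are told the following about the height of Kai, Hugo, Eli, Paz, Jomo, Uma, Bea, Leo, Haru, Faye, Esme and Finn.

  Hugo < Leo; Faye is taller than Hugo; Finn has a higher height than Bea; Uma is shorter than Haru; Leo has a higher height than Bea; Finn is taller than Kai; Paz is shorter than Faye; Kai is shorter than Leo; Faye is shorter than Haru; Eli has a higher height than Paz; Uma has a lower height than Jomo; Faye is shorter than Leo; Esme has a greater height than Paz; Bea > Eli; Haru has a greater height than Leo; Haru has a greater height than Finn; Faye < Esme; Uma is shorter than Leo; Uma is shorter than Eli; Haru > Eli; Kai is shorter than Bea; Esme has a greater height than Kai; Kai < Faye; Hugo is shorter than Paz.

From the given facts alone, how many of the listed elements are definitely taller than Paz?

Directly above Paz: Eli, Faye, Esme.
One step further: Bea, Leo, Haru (6 so far).
One step further: Finn (7 so far).
Nothing else is reachable above Paz; 7 in all.

7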